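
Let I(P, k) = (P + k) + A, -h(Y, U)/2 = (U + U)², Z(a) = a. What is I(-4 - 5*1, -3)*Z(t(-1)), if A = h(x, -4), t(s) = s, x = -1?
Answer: 140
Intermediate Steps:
h(Y, U) = -8*U² (h(Y, U) = -2*(U + U)² = -2*4*U² = -8*U²)
A = -128 (A = -8*(-4)² = -8*16 = -128)
I(P, k) = -128 + P + k (I(P, k) = (P + k) - 128 = -128 + P + k)
I(-4 - 5*1, -3)*Z(t(-1)) = (-128 + (-4 - 5*1) - 3)*(-1) = (-128 + (-4 - 5) - 3)*(-1) = (-128 - 9 - 3)*(-1) = -140*(-1) = 140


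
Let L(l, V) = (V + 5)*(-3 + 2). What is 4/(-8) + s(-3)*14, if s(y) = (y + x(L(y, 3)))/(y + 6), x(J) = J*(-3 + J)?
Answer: 2377/6 ≈ 396.17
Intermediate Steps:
L(l, V) = -5 - V (L(l, V) = (5 + V)*(-1) = -5 - V)
s(y) = (88 + y)/(6 + y) (s(y) = (y + (-5 - 1*3)*(-3 + (-5 - 1*3)))/(y + 6) = (y + (-5 - 3)*(-3 + (-5 - 3)))/(6 + y) = (y - 8*(-3 - 8))/(6 + y) = (y - 8*(-11))/(6 + y) = (y + 88)/(6 + y) = (88 + y)/(6 + y))
4/(-8) + s(-3)*14 = 4/(-8) + ((88 - 3)/(6 - 3))*14 = 4*(-⅛) + (85/3)*14 = -½ + ((⅓)*85)*14 = -½ + (85/3)*14 = -½ + 1190/3 = 2377/6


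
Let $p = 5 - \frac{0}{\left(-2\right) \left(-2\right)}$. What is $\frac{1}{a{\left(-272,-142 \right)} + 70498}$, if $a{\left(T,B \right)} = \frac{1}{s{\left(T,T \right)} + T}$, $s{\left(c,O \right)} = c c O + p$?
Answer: $\frac{20123915}{1418695759669} \approx 1.4185 \cdot 10^{-5}$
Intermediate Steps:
$p = 5$ ($p = 5 - \frac{0}{4} = 5 - 0 \cdot \frac{1}{4} = 5 - 0 = 5 + 0 = 5$)
$s{\left(c,O \right)} = 5 + O c^{2}$ ($s{\left(c,O \right)} = c c O + 5 = c^{2} O + 5 = O c^{2} + 5 = 5 + O c^{2}$)
$a{\left(T,B \right)} = \frac{1}{5 + T + T^{3}}$ ($a{\left(T,B \right)} = \frac{1}{\left(5 + T T^{2}\right) + T} = \frac{1}{\left(5 + T^{3}\right) + T} = \frac{1}{5 + T + T^{3}}$)
$\frac{1}{a{\left(-272,-142 \right)} + 70498} = \frac{1}{\frac{1}{5 - 272 + \left(-272\right)^{3}} + 70498} = \frac{1}{\frac{1}{5 - 272 - 20123648} + 70498} = \frac{1}{\frac{1}{-20123915} + 70498} = \frac{1}{- \frac{1}{20123915} + 70498} = \frac{1}{\frac{1418695759669}{20123915}} = \frac{20123915}{1418695759669}$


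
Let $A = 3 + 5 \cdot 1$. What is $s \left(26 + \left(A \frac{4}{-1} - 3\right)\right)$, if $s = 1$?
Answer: $-9$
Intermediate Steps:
$A = 8$ ($A = 3 + 5 = 8$)
$s \left(26 + \left(A \frac{4}{-1} - 3\right)\right) = 1 \left(26 + \left(8 \frac{4}{-1} - 3\right)\right) = 1 \left(26 + \left(8 \cdot 4 \left(-1\right) - 3\right)\right) = 1 \left(26 + \left(8 \left(-4\right) - 3\right)\right) = 1 \left(26 - 35\right) = 1 \left(-9\right) = -9$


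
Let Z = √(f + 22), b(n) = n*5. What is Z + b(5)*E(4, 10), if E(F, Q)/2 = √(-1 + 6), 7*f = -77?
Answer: √11 + 50*√5 ≈ 115.12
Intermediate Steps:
f = -11 (f = (⅐)*(-77) = -11)
b(n) = 5*n
E(F, Q) = 2*√5 (E(F, Q) = 2*√(-1 + 6) = 2*√5)
Z = √11 (Z = √(-11 + 22) = √11 ≈ 3.3166)
Z + b(5)*E(4, 10) = √11 + (5*5)*(2*√5) = √11 + 25*(2*√5) = √11 + 50*√5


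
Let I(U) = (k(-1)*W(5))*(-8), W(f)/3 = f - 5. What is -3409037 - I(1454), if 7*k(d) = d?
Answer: -3409037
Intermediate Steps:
k(d) = d/7
W(f) = -15 + 3*f (W(f) = 3*(f - 5) = 3*(-5 + f) = -15 + 3*f)
I(U) = 0 (I(U) = (((⅐)*(-1))*(-15 + 3*5))*(-8) = -(-15 + 15)/7*(-8) = -⅐*0*(-8) = 0*(-8) = 0)
-3409037 - I(1454) = -3409037 - 1*0 = -3409037 + 0 = -3409037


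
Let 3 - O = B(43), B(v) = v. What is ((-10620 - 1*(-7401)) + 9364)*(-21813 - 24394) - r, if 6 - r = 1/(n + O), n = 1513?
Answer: -418246596932/1473 ≈ -2.8394e+8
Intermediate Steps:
O = -40 (O = 3 - 1*43 = 3 - 43 = -40)
r = 8837/1473 (r = 6 - 1/(1513 - 40) = 6 - 1/1473 = 8837/1473 ≈ 5.9993)
((-10620 - 1*(-7401)) + 9364)*(-21813 - 24394) - r = ((-10620 - 1*(-7401)) + 9364)*(-21813 - 24394) - 1*8837/1473 = ((-10620 + 7401) + 9364)*(-46207) - 8837/1473 = (-3219 + 9364)*(-46207) - 8837/1473 = 6145*(-46207) - 8837/1473 = -283942015 - 8837/1473 = -418246596932/1473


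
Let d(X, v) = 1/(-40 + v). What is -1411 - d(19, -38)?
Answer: -110057/78 ≈ -1411.0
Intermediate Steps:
-1411 - d(19, -38) = -1411 - 1/(-40 - 38) = -1411 - 1/(-78) = -1411 - 1*(-1/78) = -1411 + 1/78 = -110057/78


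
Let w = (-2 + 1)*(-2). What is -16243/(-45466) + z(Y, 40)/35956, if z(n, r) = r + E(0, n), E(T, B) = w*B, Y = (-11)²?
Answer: 74606840/204346937 ≈ 0.36510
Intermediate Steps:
w = 2 (w = -1*(-2) = 2)
Y = 121
E(T, B) = 2*B
z(n, r) = r + 2*n
-16243/(-45466) + z(Y, 40)/35956 = -16243/(-45466) + (40 + 2*121)/35956 = -16243*(-1/45466) + (40 + 242)*(1/35956) = 16243/45466 + 282*(1/35956) = 16243/45466 + 141/17978 = 74606840/204346937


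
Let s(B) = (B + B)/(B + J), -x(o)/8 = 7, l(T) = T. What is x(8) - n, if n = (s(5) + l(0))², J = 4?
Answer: -4636/81 ≈ -57.235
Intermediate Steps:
x(o) = -56 (x(o) = -8*7 = -56)
s(B) = 2*B/(4 + B) (s(B) = (B + B)/(B + 4) = (2*B)/(4 + B) = 2*B/(4 + B))
n = 100/81 (n = (2*5/(4 + 5) + 0)² = (2*5/9 + 0)² = (2*5*(⅑) + 0)² = (10/9 + 0)² = (10/9)² = 100/81 ≈ 1.2346)
x(8) - n = -56 - 1*100/81 = -56 - 100/81 = -4636/81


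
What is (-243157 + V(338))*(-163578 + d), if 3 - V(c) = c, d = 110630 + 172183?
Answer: -29032768620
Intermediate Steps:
d = 282813
V(c) = 3 - c
(-243157 + V(338))*(-163578 + d) = (-243157 + (3 - 1*338))*(-163578 + 282813) = (-243157 + (3 - 338))*119235 = (-243157 - 335)*119235 = -243492*119235 = -29032768620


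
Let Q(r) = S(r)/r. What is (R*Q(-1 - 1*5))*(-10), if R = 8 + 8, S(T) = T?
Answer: -160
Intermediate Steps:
R = 16
Q(r) = 1 (Q(r) = r/r = 1)
(R*Q(-1 - 1*5))*(-10) = (16*1)*(-10) = 16*(-10) = -160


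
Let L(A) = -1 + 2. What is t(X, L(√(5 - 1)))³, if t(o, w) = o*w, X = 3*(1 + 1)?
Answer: 216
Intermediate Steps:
L(A) = 1
X = 6 (X = 3*2 = 6)
t(X, L(√(5 - 1)))³ = (6*1)³ = 6³ = 216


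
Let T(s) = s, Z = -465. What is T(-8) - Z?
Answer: 457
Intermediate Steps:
T(-8) - Z = -8 - 1*(-465) = -8 + 465 = 457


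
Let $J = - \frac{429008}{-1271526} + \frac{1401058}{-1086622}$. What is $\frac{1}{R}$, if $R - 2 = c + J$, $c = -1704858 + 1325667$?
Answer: $- \frac{345417031293}{130978667506997260} \approx -2.6372 \cdot 10^{-6}$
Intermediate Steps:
$c = -379191$
$J = - \frac{328828035883}{345417031293}$ ($J = \left(-429008\right) \left(- \frac{1}{1271526}\right) + 1401058 \left(- \frac{1}{1086622}\right) = \frac{214504}{635763} - \frac{700529}{543311} = - \frac{328828035883}{345417031293} \approx -0.95197$)
$R = - \frac{130978667506997260}{345417031293}$ ($R = 2 - \frac{130979358341059846}{345417031293} = - \frac{130978667506997260}{345417031293} \approx -3.7919 \cdot 10^{5}$)
$\frac{1}{R} = \frac{1}{- \frac{130978667506997260}{345417031293}} = - \frac{345417031293}{130978667506997260}$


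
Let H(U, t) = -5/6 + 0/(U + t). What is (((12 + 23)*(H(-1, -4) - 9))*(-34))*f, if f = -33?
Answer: -386155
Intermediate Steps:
H(U, t) = -⅚ (H(U, t) = -5*⅙ + 0 = -⅚ + 0 = -⅚)
(((12 + 23)*(H(-1, -4) - 9))*(-34))*f = (((12 + 23)*(-⅚ - 9))*(-34))*(-33) = ((35*(-59/6))*(-34))*(-33) = -2065/6*(-34)*(-33) = (35105/3)*(-33) = -386155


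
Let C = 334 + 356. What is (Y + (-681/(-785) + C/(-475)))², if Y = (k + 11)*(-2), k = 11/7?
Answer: 7215289004641/10900404025 ≈ 661.93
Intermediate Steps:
k = 11/7 (k = 11*(⅐) = 11/7 ≈ 1.5714)
C = 690
Y = -176/7 (Y = (11/7 + 11)*(-2) = (88/7)*(-2) = -176/7 ≈ -25.143)
(Y + (-681/(-785) + C/(-475)))² = (-176/7 + (-681/(-785) + 690/(-475)))² = (-176/7 + (-681*(-1/785) + 690*(-1/475)))² = (-176/7 + (681/785 - 138/95))² = (-176/7 - 8727/14915)² = (-2686129/104405)² = 7215289004641/10900404025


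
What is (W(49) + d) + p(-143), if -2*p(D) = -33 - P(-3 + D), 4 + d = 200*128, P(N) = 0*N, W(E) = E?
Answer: 51323/2 ≈ 25662.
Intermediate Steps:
P(N) = 0
d = 25596 (d = -4 + 200*128 = -4 + 25600 = 25596)
p(D) = 33/2 (p(D) = -(-33 - 1*0)/2 = -(-33 + 0)/2 = -½*(-33) = 33/2)
(W(49) + d) + p(-143) = (49 + 25596) + 33/2 = 25645 + 33/2 = 51323/2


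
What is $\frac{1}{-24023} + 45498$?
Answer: $\frac{1092998453}{24023} \approx 45498.0$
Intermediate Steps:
$\frac{1}{-24023} + 45498 = - \frac{1}{24023} + 45498 = \frac{1092998453}{24023}$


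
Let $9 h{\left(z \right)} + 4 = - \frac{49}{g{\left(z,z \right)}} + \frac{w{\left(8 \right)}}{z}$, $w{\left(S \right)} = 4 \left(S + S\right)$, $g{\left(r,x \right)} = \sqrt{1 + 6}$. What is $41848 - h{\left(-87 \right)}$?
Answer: $\frac{32767396}{783} + \frac{7 \sqrt{7}}{9} \approx 41851.0$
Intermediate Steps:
$g{\left(r,x \right)} = \sqrt{7}$
$w{\left(S \right)} = 8 S$ ($w{\left(S \right)} = 4 \cdot 2 S = 8 S$)
$h{\left(z \right)} = - \frac{4}{9} - \frac{7 \sqrt{7}}{9} + \frac{64}{9 z}$ ($h{\left(z \right)} = - \frac{4}{9} + \frac{- \frac{49}{\sqrt{7}} + \frac{8 \cdot 8}{z}}{9} = - \frac{4}{9} + \frac{- 49 \frac{\sqrt{7}}{7} + \frac{64}{z}}{9} = - \frac{4}{9} + \frac{- 7 \sqrt{7} + \frac{64}{z}}{9} = - \frac{4}{9} - \left(- \frac{64}{9 z} + \frac{7 \sqrt{7}}{9}\right) = - \frac{4}{9} - \frac{7 \sqrt{7}}{9} + \frac{64}{9 z}$)
$41848 - h{\left(-87 \right)} = 41848 - \frac{64 - - 87 \left(4 + 7 \sqrt{7}\right)}{9 \left(-87\right)} = 41848 - \frac{1}{9} \left(- \frac{1}{87}\right) \left(64 + \left(348 + 609 \sqrt{7}\right)\right) = 41848 - \frac{1}{9} \left(- \frac{1}{87}\right) \left(412 + 609 \sqrt{7}\right) = 41848 - \left(- \frac{412}{783} - \frac{7 \sqrt{7}}{9}\right) = 41848 + \left(\frac{412}{783} + \frac{7 \sqrt{7}}{9}\right) = \frac{32767396}{783} + \frac{7 \sqrt{7}}{9}$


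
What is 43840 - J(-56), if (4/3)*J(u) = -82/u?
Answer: 4909957/112 ≈ 43839.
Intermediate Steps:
J(u) = -123/(2*u) (J(u) = 3*(-82/u)/4 = -123/(2*u))
43840 - J(-56) = 43840 - (-123)/(2*(-56)) = 43840 - (-123)*(-1)/(2*56) = 43840 - 1*123/112 = 43840 - 123/112 = 4909957/112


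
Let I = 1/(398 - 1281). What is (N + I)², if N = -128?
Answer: 12774650625/779689 ≈ 16384.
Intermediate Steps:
I = -1/883 (I = 1/(-883) = -1/883 ≈ -0.0011325)
(N + I)² = (-128 - 1/883)² = (-113025/883)² = 12774650625/779689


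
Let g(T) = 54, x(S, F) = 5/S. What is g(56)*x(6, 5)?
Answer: 45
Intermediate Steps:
g(56)*x(6, 5) = 54*(5/6) = 45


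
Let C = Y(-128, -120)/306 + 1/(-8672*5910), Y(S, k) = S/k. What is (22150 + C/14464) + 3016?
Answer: 2854307681545475431/113419203747840 ≈ 25166.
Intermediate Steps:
C = 27333991/7841482560 (C = -128/(-120)/306 + 1/(-8672*5910) = -128*(-1/120)*(1/306) - 1/8672*1/5910 = (16/15)*(1/306) - 1/51251520 = 8/2295 - 1/51251520 = 27333991/7841482560 ≈ 0.0034858)
(22150 + C/14464) + 3016 = (22150 + (27333991/7841482560)/14464) + 3016 = (22150 + (27333991/7841482560)*(1/14464)) + 3016 = (22150 + 27333991/113419203747840) + 3016 = 2512235363041989991/113419203747840 + 3016 = 2854307681545475431/113419203747840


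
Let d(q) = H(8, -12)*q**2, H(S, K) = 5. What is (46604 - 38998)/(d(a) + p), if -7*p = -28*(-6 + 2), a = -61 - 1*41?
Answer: 3803/26002 ≈ 0.14626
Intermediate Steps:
a = -102 (a = -61 - 41 = -102)
p = -16 (p = -(-4)*(-6 + 2) = -(-4)*(-4) = -1/7*112 = -16)
d(q) = 5*q**2
(46604 - 38998)/(d(a) + p) = (46604 - 38998)/(5*(-102)**2 - 16) = 7606/(5*10404 - 16) = 7606/(52020 - 16) = 7606/52004 = 7606*(1/52004) = 3803/26002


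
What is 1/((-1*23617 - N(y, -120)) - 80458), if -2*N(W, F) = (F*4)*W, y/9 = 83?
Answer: -1/283355 ≈ -3.5291e-6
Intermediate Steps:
y = 747 (y = 9*83 = 747)
N(W, F) = -2*F*W (N(W, F) = -F*4*W/2 = -4*F*W/2 = -2*F*W)
1/((-1*23617 - N(y, -120)) - 80458) = 1/((-1*23617 - (-2)*(-120)*747) - 80458) = 1/((-23617 - 1*179280) - 80458) = 1/((-23617 - 179280) - 80458) = 1/(-202897 - 80458) = 1/(-283355) = -1/283355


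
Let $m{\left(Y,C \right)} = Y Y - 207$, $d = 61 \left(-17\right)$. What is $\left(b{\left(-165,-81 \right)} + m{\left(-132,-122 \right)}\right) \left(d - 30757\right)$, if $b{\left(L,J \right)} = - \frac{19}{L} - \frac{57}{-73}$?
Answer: $- \frac{2197914525086}{4015} \approx -5.4743 \cdot 10^{8}$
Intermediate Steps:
$d = -1037$
$b{\left(L,J \right)} = \frac{57}{73} - \frac{19}{L}$ ($b{\left(L,J \right)} = - \frac{19}{L} - - \frac{57}{73} = - \frac{19}{L} + \frac{57}{73} = \frac{57}{73} - \frac{19}{L}$)
$m{\left(Y,C \right)} = -207 + Y^{2}$ ($m{\left(Y,C \right)} = Y^{2} - 207 = -207 + Y^{2}$)
$\left(b{\left(-165,-81 \right)} + m{\left(-132,-122 \right)}\right) \left(d - 30757\right) = \left(\left(\frac{57}{73} - \frac{19}{-165}\right) - \left(207 - \left(-132\right)^{2}\right)\right) \left(-1037 - 30757\right) = \left(\left(\frac{57}{73} - - \frac{19}{165}\right) + \left(-207 + 17424\right)\right) \left(-31794\right) = \left(\left(\frac{57}{73} + \frac{19}{165}\right) + 17217\right) \left(-31794\right) = \left(\frac{10792}{12045} + 17217\right) \left(-31794\right) = \frac{207389557}{12045} \left(-31794\right) = - \frac{2197914525086}{4015}$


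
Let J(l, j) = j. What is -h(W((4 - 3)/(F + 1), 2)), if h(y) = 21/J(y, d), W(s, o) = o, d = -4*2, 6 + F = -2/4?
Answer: 21/8 ≈ 2.6250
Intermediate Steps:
F = -13/2 (F = -6 - 2/4 = -6 - 2*¼ = -6 - ½ = -13/2 ≈ -6.5000)
d = -8
h(y) = -21/8 (h(y) = 21/(-8) = 21*(-⅛) = -21/8)
-h(W((4 - 3)/(F + 1), 2)) = -1*(-21/8) = 21/8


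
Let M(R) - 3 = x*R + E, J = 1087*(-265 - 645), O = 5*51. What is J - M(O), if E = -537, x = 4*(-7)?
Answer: -981496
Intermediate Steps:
O = 255
x = -28
J = -989170 (J = 1087*(-910) = -989170)
M(R) = -534 - 28*R (M(R) = 3 + (-28*R - 537) = 3 + (-537 - 28*R) = -534 - 28*R)
J - M(O) = -989170 - (-534 - 28*255) = -989170 - (-534 - 7140) = -989170 - 1*(-7674) = -989170 + 7674 = -981496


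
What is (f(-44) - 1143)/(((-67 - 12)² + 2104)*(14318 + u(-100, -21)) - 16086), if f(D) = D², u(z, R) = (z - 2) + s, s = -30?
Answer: 793/118366084 ≈ 6.6996e-6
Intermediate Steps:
u(z, R) = -32 + z (u(z, R) = (z - 2) - 30 = (-2 + z) - 30 = -32 + z)
(f(-44) - 1143)/(((-67 - 12)² + 2104)*(14318 + u(-100, -21)) - 16086) = ((-44)² - 1143)/(((-67 - 12)² + 2104)*(14318 + (-32 - 100)) - 16086) = (1936 - 1143)/(((-79)² + 2104)*(14318 - 132) - 16086) = 793/((6241 + 2104)*14186 - 16086) = 793/(8345*14186 - 16086) = 793/(118382170 - 16086) = 793/118366084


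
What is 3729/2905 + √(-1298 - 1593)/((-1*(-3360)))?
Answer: 3729/2905 + I*√59/480 ≈ 1.2836 + 0.016002*I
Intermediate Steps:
3729/2905 + √(-1298 - 1593)/((-1*(-3360))) = 3729*(1/2905) + √(-2891)/3360 = 3729/2905 + (7*I*√59)*(1/3360) = 3729/2905 + I*√59/480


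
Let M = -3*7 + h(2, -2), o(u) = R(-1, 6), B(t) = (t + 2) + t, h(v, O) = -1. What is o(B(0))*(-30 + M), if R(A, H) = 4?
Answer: -208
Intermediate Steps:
B(t) = 2 + 2*t (B(t) = (2 + t) + t = 2 + 2*t)
o(u) = 4
M = -22 (M = -3*7 - 1 = -21 - 1 = -22)
o(B(0))*(-30 + M) = 4*(-30 - 22) = 4*(-52) = -208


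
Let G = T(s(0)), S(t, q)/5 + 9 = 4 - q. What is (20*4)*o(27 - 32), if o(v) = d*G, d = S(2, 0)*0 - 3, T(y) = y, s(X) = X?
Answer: 0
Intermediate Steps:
S(t, q) = -25 - 5*q (S(t, q) = -45 + 5*(4 - q) = -45 + (20 - 5*q) = -25 - 5*q)
G = 0
d = -3 (d = (-25 - 5*0)*0 - 3 = (-25 + 0)*0 - 3 = -25*0 - 3 = 0 - 3 = -3)
o(v) = 0 (o(v) = -3*0 = 0)
(20*4)*o(27 - 32) = (20*4)*0 = 80*0 = 0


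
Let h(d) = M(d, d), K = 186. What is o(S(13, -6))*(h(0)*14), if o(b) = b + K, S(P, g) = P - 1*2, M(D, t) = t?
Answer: 0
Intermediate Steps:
S(P, g) = -2 + P (S(P, g) = P - 2 = -2 + P)
h(d) = d
o(b) = 186 + b (o(b) = b + 186 = 186 + b)
o(S(13, -6))*(h(0)*14) = (186 + (-2 + 13))*(0*14) = (186 + 11)*0 = 197*0 = 0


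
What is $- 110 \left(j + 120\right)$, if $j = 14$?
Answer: $-14740$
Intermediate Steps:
$- 110 \left(j + 120\right) = - 110 \left(14 + 120\right) = \left(-110\right) 134 = -14740$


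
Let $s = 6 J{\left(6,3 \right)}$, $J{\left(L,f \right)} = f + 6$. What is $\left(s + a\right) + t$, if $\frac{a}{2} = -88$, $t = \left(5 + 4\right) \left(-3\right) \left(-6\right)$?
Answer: $40$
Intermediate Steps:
$J{\left(L,f \right)} = 6 + f$
$t = 162$ ($t = 9 \left(-3\right) \left(-6\right) = \left(-27\right) \left(-6\right) = 162$)
$a = -176$ ($a = 2 \left(-88\right) = -176$)
$s = 54$ ($s = 6 \left(6 + 3\right) = 6 \cdot 9 = 54$)
$\left(s + a\right) + t = \left(54 - 176\right) + 162 = -122 + 162 = 40$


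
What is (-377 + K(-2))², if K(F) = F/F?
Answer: 141376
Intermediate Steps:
K(F) = 1
(-377 + K(-2))² = (-377 + 1)² = (-376)² = 141376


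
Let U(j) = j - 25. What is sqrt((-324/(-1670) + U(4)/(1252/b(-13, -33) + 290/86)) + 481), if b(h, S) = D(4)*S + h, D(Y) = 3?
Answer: sqrt(3311578691401955)/2616055 ≈ 21.997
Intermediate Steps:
U(j) = -25 + j
b(h, S) = h + 3*S (b(h, S) = 3*S + h = h + 3*S)
sqrt((-324/(-1670) + U(4)/(1252/b(-13, -33) + 290/86)) + 481) = sqrt((-324/(-1670) + (-25 + 4)/(1252/(-13 + 3*(-33)) + 290/86)) + 481) = sqrt((-324*(-1/1670) - 21/(1252/(-13 - 99) + 290*(1/86))) + 481) = sqrt((162/835 - 21/(1252/(-112) + 145/43)) + 481) = sqrt((162/835 - 21/(1252*(-1/112) + 145/43)) + 481) = sqrt((162/835 - 21/(-313/28 + 145/43)) + 481) = sqrt((162/835 - 21/(-9399/1204)) + 481) = sqrt((162/835 - 21*(-1204/9399)) + 481) = sqrt((162/835 + 8428/3133) + 481) = sqrt(7544926/2616055 + 481) = sqrt(1265867381/2616055) = sqrt(3311578691401955)/2616055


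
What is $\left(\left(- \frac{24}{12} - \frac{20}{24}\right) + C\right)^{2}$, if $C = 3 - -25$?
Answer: $\frac{22801}{36} \approx 633.36$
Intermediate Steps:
$C = 28$ ($C = 3 + 25 = 28$)
$\left(\left(- \frac{24}{12} - \frac{20}{24}\right) + C\right)^{2} = \left(\left(- \frac{24}{12} - \frac{20}{24}\right) + 28\right)^{2} = \left(\left(\left(-24\right) \frac{1}{12} - \frac{5}{6}\right) + 28\right)^{2} = \left(\left(-2 - \frac{5}{6}\right) + 28\right)^{2} = \left(- \frac{17}{6} + 28\right)^{2} = \left(\frac{151}{6}\right)^{2} = \frac{22801}{36}$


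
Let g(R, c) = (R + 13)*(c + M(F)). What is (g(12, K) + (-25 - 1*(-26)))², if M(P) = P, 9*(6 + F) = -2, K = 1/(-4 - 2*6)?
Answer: 505395361/20736 ≈ 24373.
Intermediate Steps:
K = -1/16 (K = 1/(-4 - 12) = 1/(-16) = -1/16 ≈ -0.062500)
F = -56/9 (F = -6 + (⅑)*(-2) = -6 - 2/9 = -56/9 ≈ -6.2222)
g(R, c) = (13 + R)*(-56/9 + c) (g(R, c) = (R + 13)*(c - 56/9) = (13 + R)*(-56/9 + c))
(g(12, K) + (-25 - 1*(-26)))² = ((-728/9 + 13*(-1/16) - 56/9*12 + 12*(-1/16)) + (-25 - 1*(-26)))² = ((-728/9 - 13/16 - 224/3 - ¾) + (-25 + 26))² = (-22625/144 + 1)² = (-22481/144)² = 505395361/20736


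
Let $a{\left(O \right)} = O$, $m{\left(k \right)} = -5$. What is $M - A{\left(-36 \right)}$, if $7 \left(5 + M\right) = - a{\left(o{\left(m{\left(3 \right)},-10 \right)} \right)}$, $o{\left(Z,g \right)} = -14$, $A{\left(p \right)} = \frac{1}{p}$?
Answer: $- \frac{107}{36} \approx -2.9722$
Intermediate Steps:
$M = -3$ ($M = -5 + \frac{\left(-1\right) \left(-14\right)}{7} = -5 + \frac{1}{7} \cdot 14 = -5 + 2 = -3$)
$M - A{\left(-36 \right)} = -3 - \frac{1}{-36} = -3 - - \frac{1}{36} = -3 + \frac{1}{36} = - \frac{107}{36}$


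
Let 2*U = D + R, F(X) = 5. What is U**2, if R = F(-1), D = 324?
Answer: 108241/4 ≈ 27060.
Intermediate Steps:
R = 5
U = 329/2 (U = (324 + 5)/2 = (1/2)*329 = 329/2 ≈ 164.50)
U**2 = (329/2)**2 = 108241/4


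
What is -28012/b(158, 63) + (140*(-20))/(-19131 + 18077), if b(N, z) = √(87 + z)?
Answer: 1400/527 - 14006*√6/15 ≈ -2284.5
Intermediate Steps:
-28012/b(158, 63) + (140*(-20))/(-19131 + 18077) = -28012/√(87 + 63) + (140*(-20))/(-19131 + 18077) = -28012*√6/30 - 2800/(-1054) = -28012*√6/30 - 2800*(-1/1054) = -14006*√6/15 + 1400/527 = 1400/527 - 14006*√6/15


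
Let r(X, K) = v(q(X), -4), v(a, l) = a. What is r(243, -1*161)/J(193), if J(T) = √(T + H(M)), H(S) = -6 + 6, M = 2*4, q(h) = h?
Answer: 243*√193/193 ≈ 17.492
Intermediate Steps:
M = 8
H(S) = 0
r(X, K) = X
J(T) = √T (J(T) = √(T + 0) = √T)
r(243, -1*161)/J(193) = 243/(√193) = 243*(√193/193) = 243*√193/193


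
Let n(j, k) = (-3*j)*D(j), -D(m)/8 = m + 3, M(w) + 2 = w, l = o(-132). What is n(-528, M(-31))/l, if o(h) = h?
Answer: -50400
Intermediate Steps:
l = -132
M(w) = -2 + w
D(m) = -24 - 8*m (D(m) = -8*(m + 3) = -8*(3 + m) = -24 - 8*m)
n(j, k) = -3*j*(-24 - 8*j) (n(j, k) = (-3*j)*(-24 - 8*j) = -3*j*(-24 - 8*j))
n(-528, M(-31))/l = (24*(-528)*(3 - 528))/(-132) = (24*(-528)*(-525))*(-1/132) = 6652800*(-1/132) = -50400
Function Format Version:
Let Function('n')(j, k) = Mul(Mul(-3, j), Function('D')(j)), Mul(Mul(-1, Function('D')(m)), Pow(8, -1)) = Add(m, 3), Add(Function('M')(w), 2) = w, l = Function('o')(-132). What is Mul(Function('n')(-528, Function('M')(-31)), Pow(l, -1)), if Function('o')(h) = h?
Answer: -50400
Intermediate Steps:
l = -132
Function('M')(w) = Add(-2, w)
Function('D')(m) = Add(-24, Mul(-8, m)) (Function('D')(m) = Mul(-8, Add(m, 3)) = Mul(-8, Add(3, m)) = Add(-24, Mul(-8, m)))
Function('n')(j, k) = Mul(-3, j, Add(-24, Mul(-8, j))) (Function('n')(j, k) = Mul(Mul(-3, j), Add(-24, Mul(-8, j))) = Mul(-3, j, Add(-24, Mul(-8, j))))
Mul(Function('n')(-528, Function('M')(-31)), Pow(l, -1)) = Mul(Mul(24, -528, Add(3, -528)), Pow(-132, -1)) = Mul(Mul(24, -528, -525), Rational(-1, 132)) = Mul(6652800, Rational(-1, 132)) = -50400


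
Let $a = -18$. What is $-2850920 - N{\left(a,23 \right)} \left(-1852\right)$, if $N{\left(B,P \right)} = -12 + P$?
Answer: $-2830548$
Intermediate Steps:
$-2850920 - N{\left(a,23 \right)} \left(-1852\right) = -2850920 - \left(-12 + 23\right) \left(-1852\right) = -2850920 - 11 \left(-1852\right) = -2850920 - -20372 = -2850920 + 20372 = -2830548$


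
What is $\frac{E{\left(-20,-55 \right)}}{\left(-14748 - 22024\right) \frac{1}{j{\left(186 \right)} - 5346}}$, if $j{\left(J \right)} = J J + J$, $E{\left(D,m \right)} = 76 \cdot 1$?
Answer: $- \frac{559284}{9193} \approx -60.838$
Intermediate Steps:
$E{\left(D,m \right)} = 76$
$j{\left(J \right)} = J + J^{2}$ ($j{\left(J \right)} = J^{2} + J = J + J^{2}$)
$\frac{E{\left(-20,-55 \right)}}{\left(-14748 - 22024\right) \frac{1}{j{\left(186 \right)} - 5346}} = \frac{76}{\left(-14748 - 22024\right) \frac{1}{186 \left(1 + 186\right) - 5346}} = \frac{76}{\left(-36772\right) \frac{1}{186 \cdot 187 - 5346}} = \frac{76}{\left(-36772\right) \frac{1}{34782 - 5346}} = \frac{76}{\left(-36772\right) \frac{1}{29436}} = \frac{76}{- \frac{9193}{7359}} = 76 \left(- \frac{7359}{9193}\right) = - \frac{559284}{9193}$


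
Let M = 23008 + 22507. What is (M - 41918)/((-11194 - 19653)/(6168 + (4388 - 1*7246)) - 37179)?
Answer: -11906070/123093337 ≈ -0.096724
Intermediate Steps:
M = 45515
(M - 41918)/((-11194 - 19653)/(6168 + (4388 - 1*7246)) - 37179) = (45515 - 41918)/((-11194 - 19653)/(6168 + (4388 - 1*7246)) - 37179) = 3597/(-30847/(6168 + (4388 - 7246)) - 37179) = 3597/(-30847/(6168 - 2858) - 37179) = 3597/(-30847/3310 - 37179) = 3597/(-123093337/3310) = 3597*(-3310/123093337) = -11906070/123093337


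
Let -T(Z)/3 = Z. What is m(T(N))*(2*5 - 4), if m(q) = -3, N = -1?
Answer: -18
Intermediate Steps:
T(Z) = -3*Z
m(T(N))*(2*5 - 4) = -3*(2*5 - 4) = -3*(10 - 4) = -3*6 = -18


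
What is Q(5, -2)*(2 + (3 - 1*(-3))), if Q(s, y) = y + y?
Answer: -32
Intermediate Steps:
Q(s, y) = 2*y
Q(5, -2)*(2 + (3 - 1*(-3))) = (2*(-2))*(2 + (3 - 1*(-3))) = -4*(2 + (3 + 3)) = -4*(2 + 6) = -4*8 = -32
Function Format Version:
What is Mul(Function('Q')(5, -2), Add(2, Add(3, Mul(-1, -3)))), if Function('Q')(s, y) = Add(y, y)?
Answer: -32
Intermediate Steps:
Function('Q')(s, y) = Mul(2, y)
Mul(Function('Q')(5, -2), Add(2, Add(3, Mul(-1, -3)))) = Mul(Mul(2, -2), Add(2, Add(3, Mul(-1, -3)))) = Mul(-4, Add(2, Add(3, 3))) = Mul(-4, Add(2, 6)) = Mul(-4, 8) = -32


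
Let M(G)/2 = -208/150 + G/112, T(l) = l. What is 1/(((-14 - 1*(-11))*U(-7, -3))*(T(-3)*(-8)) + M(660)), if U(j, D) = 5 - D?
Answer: -1050/595337 ≈ -0.0017637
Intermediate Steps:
M(G) = -208/75 + G/56 (M(G) = 2*(-208/150 + G/112) = 2*(-208*1/150 + G*(1/112)) = 2*(-104/75 + G/112) = -208/75 + G/56)
1/(((-14 - 1*(-11))*U(-7, -3))*(T(-3)*(-8)) + M(660)) = 1/(((-14 - 1*(-11))*(5 - 1*(-3)))*(-3*(-8)) + (-208/75 + (1/56)*660)) = 1/(((-14 + 11)*(5 + 3))*24 + (-208/75 + 165/14)) = 1/(-3*8*24 + 9463/1050) = 1/(-24*24 + 9463/1050) = 1/(-576 + 9463/1050) = 1/(-595337/1050) = -1050/595337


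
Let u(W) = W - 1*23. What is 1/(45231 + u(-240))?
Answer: 1/44968 ≈ 2.2238e-5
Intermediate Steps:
u(W) = -23 + W (u(W) = W - 23 = -23 + W)
1/(45231 + u(-240)) = 1/(45231 + (-23 - 240)) = 1/(45231 - 263) = 1/44968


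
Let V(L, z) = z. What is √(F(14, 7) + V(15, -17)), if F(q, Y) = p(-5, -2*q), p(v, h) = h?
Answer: 3*I*√5 ≈ 6.7082*I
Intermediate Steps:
F(q, Y) = -2*q
√(F(14, 7) + V(15, -17)) = √(-2*14 - 17) = √(-28 - 17) = √(-45) = 3*I*√5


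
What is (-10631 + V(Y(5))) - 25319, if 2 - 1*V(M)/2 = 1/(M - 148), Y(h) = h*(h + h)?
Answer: -1761353/49 ≈ -35946.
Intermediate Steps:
Y(h) = 2*h² (Y(h) = h*(2*h) = 2*h²)
V(M) = 4 - 2/(-148 + M) (V(M) = 4 - 2/(M - 148) = 4 - 2/(-148 + M))
(-10631 + V(Y(5))) - 25319 = (-10631 + 2*(-297 + 2*(2*5²))/(-148 + 2*5²)) - 25319 = (-10631 + 2*(-297 + 2*(2*25))/(-148 + 2*25)) - 25319 = (-10631 + 2*(-297 + 2*50)/(-148 + 50)) - 25319 = (-10631 + 2*(-297 + 100)/(-98)) - 25319 = (-10631 + 2*(-1/98)*(-197)) - 25319 = (-10631 + 197/49) - 25319 = -520722/49 - 25319 = -1761353/49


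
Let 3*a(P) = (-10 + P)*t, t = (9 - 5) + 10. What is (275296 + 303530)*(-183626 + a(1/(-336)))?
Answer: -425258091981/4 ≈ -1.0631e+11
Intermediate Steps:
t = 14 (t = 4 + 10 = 14)
a(P) = -140/3 + 14*P/3 (a(P) = ((-10 + P)*14)/3 = (-140 + 14*P)/3 = -140/3 + 14*P/3)
(275296 + 303530)*(-183626 + a(1/(-336))) = (275296 + 303530)*(-183626 + (-140/3 + (14/3)/(-336))) = 578826*(-183626 + (-140/3 + (14/3)*(-1/336))) = 578826*(-183626 + (-140/3 - 1/72)) = 578826*(-183626 - 3361/72) = 578826*(-13224433/72) = -425258091981/4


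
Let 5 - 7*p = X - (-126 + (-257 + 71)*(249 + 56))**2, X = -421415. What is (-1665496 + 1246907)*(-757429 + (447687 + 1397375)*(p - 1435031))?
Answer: -2489181201718978915635/7 ≈ -3.5560e+20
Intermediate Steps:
p = 3233026156/7 (p = 5/7 - (-421415 - (-126 + (-257 + 71)*(249 + 56))**2)/7 = 5/7 - (-421415 - (-126 - 186*305)**2)/7 = 5/7 - (-421415 - (-126 - 56730)**2)/7 = 5/7 - (-421415 - 1*(-56856)**2)/7 = 5/7 - (-421415 - 1*3232604736)/7 = 5/7 - (-421415 - 3232604736)/7 = 5/7 - 1/7*(-3233026151) = 5/7 + 3233026151/7 = 3233026156/7 ≈ 4.6186e+8)
(-1665496 + 1246907)*(-757429 + (447687 + 1397375)*(p - 1435031)) = (-1665496 + 1246907)*(-757429 + (447687 + 1397375)*(3233026156/7 - 1435031)) = -418589*(-757429 + 1845062*(3222980939/7)) = -418589*(-757429 + 5946599657273218/7) = -418589*5946599651971215/7 = -2489181201718978915635/7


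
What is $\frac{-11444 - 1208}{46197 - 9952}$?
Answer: $- \frac{12652}{36245} \approx -0.34907$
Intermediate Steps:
$\frac{-11444 - 1208}{46197 - 9952} = - \frac{12652}{46197 - 9952} = - \frac{12652}{36245}$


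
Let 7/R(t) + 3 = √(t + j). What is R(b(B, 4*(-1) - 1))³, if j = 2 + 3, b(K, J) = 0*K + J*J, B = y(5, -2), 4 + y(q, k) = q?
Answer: 11 + 19*√30/9 ≈ 22.563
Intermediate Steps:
y(q, k) = -4 + q
B = 1 (B = -4 + 5 = 1)
b(K, J) = J² (b(K, J) = 0 + J² = J²)
j = 5
R(t) = 7/(-3 + √(5 + t)) (R(t) = 7/(-3 + √(t + 5)) = 7/(-3 + √(5 + t)))
R(b(B, 4*(-1) - 1))³ = (7/(-3 + √(5 + (4*(-1) - 1)²)))³ = (7/(-3 + √(5 + (-4 - 1)²)))³ = (7/(-3 + √(5 + (-5)²)))³ = (7/(-3 + √(5 + 25)))³ = (7/(-3 + √30))³ = 343/(-3 + √30)³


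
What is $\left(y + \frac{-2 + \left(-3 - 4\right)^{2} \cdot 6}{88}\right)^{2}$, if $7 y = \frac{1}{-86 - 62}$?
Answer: $\frac{1429066809}{129868816} \approx 11.004$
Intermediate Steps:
$y = - \frac{1}{1036}$ ($y = \frac{1}{7 \left(-86 - 62\right)} = \frac{1}{7 \left(-148\right)} = \frac{1}{7} \left(- \frac{1}{148}\right) = - \frac{1}{1036} \approx -0.00096525$)
$\left(y + \frac{-2 + \left(-3 - 4\right)^{2} \cdot 6}{88}\right)^{2} = \left(- \frac{1}{1036} + \frac{-2 + \left(-3 - 4\right)^{2} \cdot 6}{88}\right)^{2} = \left(- \frac{1}{1036} + \left(-2 + \left(-7\right)^{2} \cdot 6\right) \frac{1}{88}\right)^{2} = \left(- \frac{1}{1036} + \left(-2 + 49 \cdot 6\right) \frac{1}{88}\right)^{2} = \left(- \frac{1}{1036} + \left(-2 + 294\right) \frac{1}{88}\right)^{2} = \left(- \frac{1}{1036} + 292 \cdot \frac{1}{88}\right)^{2} = \left(- \frac{1}{1036} + \frac{73}{22}\right)^{2} = \left(\frac{37803}{11396}\right)^{2} = \frac{1429066809}{129868816}$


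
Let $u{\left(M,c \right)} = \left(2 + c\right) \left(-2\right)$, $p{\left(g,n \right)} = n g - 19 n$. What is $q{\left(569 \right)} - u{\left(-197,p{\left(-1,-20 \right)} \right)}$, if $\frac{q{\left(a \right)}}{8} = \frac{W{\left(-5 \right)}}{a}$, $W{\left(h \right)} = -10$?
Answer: $\frac{457396}{569} \approx 803.86$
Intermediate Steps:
$p{\left(g,n \right)} = - 19 n + g n$ ($p{\left(g,n \right)} = g n - 19 n = - 19 n + g n$)
$u{\left(M,c \right)} = -4 - 2 c$
$q{\left(a \right)} = - \frac{80}{a}$ ($q{\left(a \right)} = 8 \left(- \frac{10}{a}\right) = - \frac{80}{a}$)
$q{\left(569 \right)} - u{\left(-197,p{\left(-1,-20 \right)} \right)} = - \frac{80}{569} - \left(-4 - 2 \left(- 20 \left(-19 - 1\right)\right)\right) = \left(-80\right) \frac{1}{569} - \left(-4 - 2 \left(\left(-20\right) \left(-20\right)\right)\right) = - \frac{80}{569} - \left(-4 - 800\right) = - \frac{80}{569} - -804 = - \frac{80}{569} + 804 = \frac{457396}{569}$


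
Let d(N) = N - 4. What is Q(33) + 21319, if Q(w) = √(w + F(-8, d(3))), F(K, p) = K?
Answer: 21324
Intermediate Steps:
d(N) = -4 + N
Q(w) = √(-8 + w) (Q(w) = √(w - 8) = √(-8 + w))
Q(33) + 21319 = √(-8 + 33) + 21319 = √25 + 21319 = 5 + 21319 = 21324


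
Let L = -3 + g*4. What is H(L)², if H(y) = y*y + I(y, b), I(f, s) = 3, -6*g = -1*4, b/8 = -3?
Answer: 784/81 ≈ 9.6790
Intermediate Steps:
b = -24 (b = 8*(-3) = -24)
g = ⅔ (g = -(-1)*4/6 = -⅙*(-4) = ⅔ ≈ 0.66667)
L = -⅓ (L = -3 + (⅔)*4 = -3 + 8/3 = -⅓ ≈ -0.33333)
H(y) = 3 + y² (H(y) = y*y + 3 = y² + 3 = 3 + y²)
H(L)² = (3 + (-⅓)²)² = (3 + ⅑)² = (28/9)² = 784/81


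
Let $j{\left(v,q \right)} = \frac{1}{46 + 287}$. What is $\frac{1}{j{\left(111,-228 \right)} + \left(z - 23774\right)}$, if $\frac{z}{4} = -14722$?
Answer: $- \frac{333}{27526445} \approx -1.2097 \cdot 10^{-5}$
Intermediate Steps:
$z = -58888$ ($z = 4 \left(-14722\right) = -58888$)
$j{\left(v,q \right)} = \frac{1}{333}$
$\frac{1}{j{\left(111,-228 \right)} + \left(z - 23774\right)} = \frac{1}{\frac{1}{333} - 82662} = \frac{1}{- \frac{27526445}{333}} = - \frac{333}{27526445}$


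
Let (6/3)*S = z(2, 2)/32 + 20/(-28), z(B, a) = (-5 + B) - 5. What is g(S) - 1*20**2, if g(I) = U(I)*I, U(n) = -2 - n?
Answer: -1252105/3136 ≈ -399.27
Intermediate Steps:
z(B, a) = -10 + B
S = -27/56 (S = ((-10 + 2)/32 + 20/(-28))/2 = (-8*1/32 + 20*(-1/28))/2 = (-1/4 - 5/7)/2 = (1/2)*(-27/28) = -27/56 ≈ -0.48214)
g(I) = I*(-2 - I) (g(I) = (-2 - I)*I = I*(-2 - I))
g(S) - 1*20**2 = -1*(-27/56)*(2 - 27/56) - 1*20**2 = -1*(-27/56)*85/56 - 1*400 = 2295/3136 - 400 = -1252105/3136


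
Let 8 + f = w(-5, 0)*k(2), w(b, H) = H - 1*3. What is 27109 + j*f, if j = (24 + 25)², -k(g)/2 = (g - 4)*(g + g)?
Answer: -107347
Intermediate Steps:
k(g) = -4*g*(-4 + g) (k(g) = -2*(g - 4)*(g + g) = -2*(-4 + g)*2*g = -4*g*(-4 + g))
j = 2401 (j = 49² = 2401)
w(b, H) = -3 + H (w(b, H) = H - 3 = -3 + H)
f = -56 (f = -8 + (-3 + 0)*(4*2*(4 - 1*2)) = -8 - 12*2*(4 - 2) = -8 - 12*2*2 = -8 - 3*16 = -8 - 48 = -56)
27109 + j*f = 27109 + 2401*(-56) = 27109 - 134456 = -107347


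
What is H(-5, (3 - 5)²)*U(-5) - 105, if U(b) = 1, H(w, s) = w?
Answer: -110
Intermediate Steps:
H(-5, (3 - 5)²)*U(-5) - 105 = -5*1 - 105 = -5 - 105 = -110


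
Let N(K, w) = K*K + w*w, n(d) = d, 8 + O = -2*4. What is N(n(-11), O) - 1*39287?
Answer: -38910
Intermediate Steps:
O = -16 (O = -8 - 2*4 = -8 - 8 = -16)
N(K, w) = K² + w²
N(n(-11), O) - 1*39287 = ((-11)² + (-16)²) - 1*39287 = (121 + 256) - 39287 = 377 - 39287 = -38910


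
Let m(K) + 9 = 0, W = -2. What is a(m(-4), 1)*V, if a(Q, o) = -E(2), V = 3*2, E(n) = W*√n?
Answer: 12*√2 ≈ 16.971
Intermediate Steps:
m(K) = -9 (m(K) = -9 + 0 = -9)
E(n) = -2*√n
V = 6
a(Q, o) = 2*√2 (a(Q, o) = -(-2)*√2 = 2*√2)
a(m(-4), 1)*V = (2*√2)*6 = 12*√2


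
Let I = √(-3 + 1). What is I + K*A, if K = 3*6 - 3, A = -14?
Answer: -210 + I*√2 ≈ -210.0 + 1.4142*I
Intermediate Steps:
I = I*√2 (I = √(-2) = I*√2 ≈ 1.4142*I)
K = 15 (K = 18 - 3 = 15)
I + K*A = I*√2 + 15*(-14) = I*√2 - 210 = -210 + I*√2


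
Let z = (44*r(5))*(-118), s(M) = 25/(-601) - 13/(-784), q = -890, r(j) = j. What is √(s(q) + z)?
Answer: I*√7351401004627/16828 ≈ 161.12*I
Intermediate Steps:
s(M) = -11787/471184 (s(M) = 25*(-1/601) - 13*(-1/784) = -25/601 + 13/784 = -11787/471184)
z = -25960 (z = (44*5)*(-118) = 220*(-118) = -25960)
√(s(q) + z) = √(-11787/471184 - 25960) = √(-12231948427/471184) = I*√7351401004627/16828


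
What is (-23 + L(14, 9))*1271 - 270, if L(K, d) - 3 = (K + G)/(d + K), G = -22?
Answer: -601038/23 ≈ -26132.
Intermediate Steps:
L(K, d) = 3 + (-22 + K)/(K + d) (L(K, d) = 3 + (K - 22)/(d + K) = 3 + (-22 + K)/(K + d))
(-23 + L(14, 9))*1271 - 270 = (-23 + (-22 + 3*9 + 4*14)/(14 + 9))*1271 - 270 = (-23 + (-22 + 27 + 56)/23)*1271 - 270 = (-23 + (1/23)*61)*1271 - 270 = (-23 + 61/23)*1271 - 270 = -468/23*1271 - 270 = -594828/23 - 270 = -601038/23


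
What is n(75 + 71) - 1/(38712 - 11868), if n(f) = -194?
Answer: -5207737/26844 ≈ -194.00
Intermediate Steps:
n(75 + 71) - 1/(38712 - 11868) = -194 - 1/(38712 - 11868) = -194 - 1/26844 = -5207737/26844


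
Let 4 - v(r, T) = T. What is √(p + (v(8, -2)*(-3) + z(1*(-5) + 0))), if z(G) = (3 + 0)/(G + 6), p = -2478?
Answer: 3*I*√277 ≈ 49.93*I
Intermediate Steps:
v(r, T) = 4 - T
z(G) = 3/(6 + G)
√(p + (v(8, -2)*(-3) + z(1*(-5) + 0))) = √(-2478 + ((4 - 1*(-2))*(-3) + 3/(6 + (1*(-5) + 0)))) = √(-2478 + ((4 + 2)*(-3) + 3/(6 + (-5 + 0)))) = √(-2478 + (6*(-3) + 3/(6 - 5))) = √(-2478 + (-18 + 3/1)) = √(-2478 + (-18 + 3*1)) = √(-2478 + (-18 + 3)) = √(-2478 - 15) = √(-2493) = 3*I*√277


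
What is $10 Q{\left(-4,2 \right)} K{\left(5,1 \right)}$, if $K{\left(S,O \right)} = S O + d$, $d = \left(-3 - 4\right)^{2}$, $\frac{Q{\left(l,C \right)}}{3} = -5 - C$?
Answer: $-11340$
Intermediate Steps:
$Q{\left(l,C \right)} = -15 - 3 C$ ($Q{\left(l,C \right)} = 3 \left(-5 - C\right) = -15 - 3 C$)
$d = 49$ ($d = \left(-7\right)^{2} = 49$)
$K{\left(S,O \right)} = 49 + O S$ ($K{\left(S,O \right)} = S O + 49 = O S + 49 = 49 + O S$)
$10 Q{\left(-4,2 \right)} K{\left(5,1 \right)} = 10 \left(-15 - 6\right) \left(49 + 1 \cdot 5\right) = 10 \left(-15 - 6\right) \left(49 + 5\right) = 10 \left(-21\right) 54 = \left(-210\right) 54 = -11340$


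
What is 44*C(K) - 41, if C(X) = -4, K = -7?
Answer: -217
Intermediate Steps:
44*C(K) - 41 = 44*(-4) - 41 = -176 - 41 = -217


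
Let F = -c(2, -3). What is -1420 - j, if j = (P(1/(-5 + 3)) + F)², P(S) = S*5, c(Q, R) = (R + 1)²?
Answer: -5849/4 ≈ -1462.3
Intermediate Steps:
c(Q, R) = (1 + R)²
F = -4 (F = -(1 - 3)² = -1*(-2)² = -1*4 = -4)
P(S) = 5*S
j = 169/4 (j = (5/(-5 + 3) - 4)² = (5/(-2) - 4)² = (5*(-½) - 4)² = (-5/2 - 4)² = (-13/2)² = 169/4 ≈ 42.250)
-1420 - j = -1420 - 1*169/4 = -1420 - 169/4 = -5849/4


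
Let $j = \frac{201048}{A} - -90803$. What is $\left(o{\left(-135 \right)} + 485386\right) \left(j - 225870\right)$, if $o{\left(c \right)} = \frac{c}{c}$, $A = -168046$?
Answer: $- \frac{5508577005695155}{84023} \approx -6.556 \cdot 10^{10}$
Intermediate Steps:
$o{\left(c \right)} = 1$
$j = \frac{7629439945}{84023}$ ($j = \frac{201048}{-168046} - -90803 = 201048 \left(- \frac{1}{168046}\right) + 90803 = - \frac{100524}{84023} + 90803 = \frac{7629439945}{84023} \approx 90802.0$)
$\left(o{\left(-135 \right)} + 485386\right) \left(j - 225870\right) = \left(1 + 485386\right) \left(\frac{7629439945}{84023} - 225870\right) = 485387 \left(- \frac{11348835065}{84023}\right) = - \frac{5508577005695155}{84023}$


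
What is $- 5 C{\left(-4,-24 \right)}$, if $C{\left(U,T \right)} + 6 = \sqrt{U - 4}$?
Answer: $30 - 10 i \sqrt{2} \approx 30.0 - 14.142 i$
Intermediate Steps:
$C{\left(U,T \right)} = -6 + \sqrt{-4 + U}$ ($C{\left(U,T \right)} = -6 + \sqrt{U - 4} = -6 + \sqrt{-4 + U}$)
$- 5 C{\left(-4,-24 \right)} = - 5 \left(-6 + \sqrt{-4 - 4}\right) = - 5 \left(-6 + \sqrt{-8}\right) = - 5 \left(-6 + 2 i \sqrt{2}\right) = 30 - 10 i \sqrt{2}$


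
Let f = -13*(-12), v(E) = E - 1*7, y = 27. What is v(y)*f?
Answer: 3120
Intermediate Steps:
v(E) = -7 + E (v(E) = E - 7 = -7 + E)
f = 156
v(y)*f = (-7 + 27)*156 = 20*156 = 3120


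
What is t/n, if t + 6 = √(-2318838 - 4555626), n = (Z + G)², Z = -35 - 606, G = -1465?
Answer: -1/739206 + I*√429654/1108809 ≈ -1.3528e-6 + 0.00059116*I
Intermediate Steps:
Z = -641
n = 4435236 (n = (-641 - 1465)² = (-2106)² = 4435236)
t = -6 + 4*I*√429654 (t = -6 + √(-2318838 - 4555626) = -6 + √(-6874464) = -6 + 4*I*√429654 ≈ -6.0 + 2621.9*I)
t/n = (-6 + 4*I*√429654)/4435236 = (-6 + 4*I*√429654)*(1/4435236) = -1/739206 + I*√429654/1108809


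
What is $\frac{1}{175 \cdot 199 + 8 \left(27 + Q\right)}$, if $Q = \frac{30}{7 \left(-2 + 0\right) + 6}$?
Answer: $\frac{1}{35011} \approx 2.8562 \cdot 10^{-5}$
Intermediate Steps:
$Q = - \frac{15}{4}$ ($Q = \frac{30}{7 \left(-2\right) + 6} = \frac{30}{-14 + 6} = \frac{30}{-8} = 30 \left(- \frac{1}{8}\right) = - \frac{15}{4} \approx -3.75$)
$\frac{1}{175 \cdot 199 + 8 \left(27 + Q\right)} = \frac{1}{175 \cdot 199 + 8 \left(27 - \frac{15}{4}\right)} = \frac{1}{34825 + 8 \cdot \frac{93}{4}} = \frac{1}{34825 + 186} = \frac{1}{35011}$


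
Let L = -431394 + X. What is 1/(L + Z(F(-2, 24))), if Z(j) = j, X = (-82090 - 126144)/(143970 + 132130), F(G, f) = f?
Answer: -138050/59550732617 ≈ -2.3182e-6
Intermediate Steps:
X = -104117/138050 (X = -208234/276100 = -208234*1/276100 = -104117/138050 ≈ -0.75420)
L = -59554045817/138050 (L = -431394 - 104117/138050 = -59554045817/138050 ≈ -4.3140e+5)
1/(L + Z(F(-2, 24))) = 1/(-59554045817/138050 + 24) = 1/(-59550732617/138050) = -138050/59550732617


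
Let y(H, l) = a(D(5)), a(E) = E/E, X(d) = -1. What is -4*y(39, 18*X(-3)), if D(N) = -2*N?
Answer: -4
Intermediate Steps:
a(E) = 1
y(H, l) = 1
-4*y(39, 18*X(-3)) = -4*1 = -4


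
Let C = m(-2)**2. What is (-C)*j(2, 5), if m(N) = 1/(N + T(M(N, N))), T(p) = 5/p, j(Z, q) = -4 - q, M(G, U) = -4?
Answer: 144/169 ≈ 0.85207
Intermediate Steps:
m(N) = 1/(-5/4 + N) (m(N) = 1/(N + 5/(-4)) = 1/(N + 5*(-1/4)) = 1/(N - 5/4) = 1/(-5/4 + N))
C = 16/169 (C = (4/(-5 + 4*(-2)))**2 = (4/(-5 - 8))**2 = (4/(-13))**2 = (4*(-1/13))**2 = (-4/13)**2 = 16/169 ≈ 0.094675)
(-C)*j(2, 5) = (-1*16/169)*(-4 - 1*5) = -16*(-4 - 5)/169 = -16/169*(-9) = 144/169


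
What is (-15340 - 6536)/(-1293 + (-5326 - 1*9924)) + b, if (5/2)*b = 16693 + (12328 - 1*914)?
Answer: 930057582/82715 ≈ 11244.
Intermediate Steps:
b = 56214/5 (b = 2*(16693 + (12328 - 1*914))/5 = 2*(16693 + (12328 - 914))/5 = 2*(16693 + 11414)/5 = (2/5)*28107 = 56214/5 ≈ 11243.)
(-15340 - 6536)/(-1293 + (-5326 - 1*9924)) + b = (-15340 - 6536)/(-1293 + (-5326 - 1*9924)) + 56214/5 = -21876/(-1293 + (-5326 - 9924)) + 56214/5 = -21876/(-1293 - 15250) + 56214/5 = -21876/(-16543) + 56214/5 = -21876*(-1/16543) + 56214/5 = 21876/16543 + 56214/5 = 930057582/82715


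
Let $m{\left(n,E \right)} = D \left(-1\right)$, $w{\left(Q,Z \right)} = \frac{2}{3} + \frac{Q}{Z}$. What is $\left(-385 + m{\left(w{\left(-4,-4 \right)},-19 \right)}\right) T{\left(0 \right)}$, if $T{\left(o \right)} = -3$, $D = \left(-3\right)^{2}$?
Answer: $1182$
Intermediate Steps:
$D = 9$
$w{\left(Q,Z \right)} = \frac{2}{3} + \frac{Q}{Z}$ ($w{\left(Q,Z \right)} = 2 \cdot \frac{1}{3} + \frac{Q}{Z} = \frac{2}{3} + \frac{Q}{Z}$)
$m{\left(n,E \right)} = -9$ ($m{\left(n,E \right)} = 9 \left(-1\right) = -9$)
$\left(-385 + m{\left(w{\left(-4,-4 \right)},-19 \right)}\right) T{\left(0 \right)} = \left(-385 - 9\right) \left(-3\right) = \left(-394\right) \left(-3\right) = 1182$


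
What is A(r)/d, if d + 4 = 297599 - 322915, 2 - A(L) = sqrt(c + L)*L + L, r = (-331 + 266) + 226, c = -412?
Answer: 53/8440 + 161*I*sqrt(251)/25320 ≈ 0.0062796 + 0.10074*I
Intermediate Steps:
r = 161 (r = -65 + 226 = 161)
A(L) = 2 - L - L*sqrt(-412 + L) (A(L) = 2 - (sqrt(-412 + L)*L + L) = 2 - (L*sqrt(-412 + L) + L) = 2 - (L + L*sqrt(-412 + L)) = 2 + (-L - L*sqrt(-412 + L)) = 2 - L - L*sqrt(-412 + L))
d = -25320 (d = -4 + (297599 - 322915) = -4 - 25316 = -25320)
A(r)/d = (2 - 1*161 - 1*161*sqrt(-412 + 161))/(-25320) = (2 - 161 - 1*161*sqrt(-251))*(-1/25320) = (2 - 161 - 1*161*I*sqrt(251))*(-1/25320) = (2 - 161 - 161*I*sqrt(251))*(-1/25320) = (-159 - 161*I*sqrt(251))*(-1/25320) = 53/8440 + 161*I*sqrt(251)/25320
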